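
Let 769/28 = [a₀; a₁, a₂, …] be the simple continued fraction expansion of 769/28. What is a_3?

2

769 = 27·28 + 13, so a_0 = 27
28 = 2·13 + 2, so a_1 = 2
13 = 6·2 + 1, so a_2 = 6
2 = 2·1 + 0, so a_3 = 2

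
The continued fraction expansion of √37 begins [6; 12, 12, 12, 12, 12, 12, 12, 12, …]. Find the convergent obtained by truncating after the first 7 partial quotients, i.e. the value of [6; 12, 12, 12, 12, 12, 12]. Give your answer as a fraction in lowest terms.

Start with 12.
12 + 1/(12/1) = 12 + 1/12 = 145/12
12 + 1/(145/12) = 12 + 12/145 = 1752/145
12 + 1/(1752/145) = 12 + 145/1752 = 21169/1752
12 + 1/(21169/1752) = 12 + 1752/21169 = 255780/21169
12 + 1/(255780/21169) = 12 + 21169/255780 = 3090529/255780
6 + 1/(3090529/255780) = 6 + 255780/3090529 = 18798954/3090529

18798954/3090529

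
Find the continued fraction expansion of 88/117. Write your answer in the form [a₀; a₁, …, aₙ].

88 ÷ 117 → quotient 0, remainder 88
117 ÷ 88 → quotient 1, remainder 29
88 ÷ 29 → quotient 3, remainder 1
29 ÷ 1 → quotient 29, remainder 0

[0; 1, 3, 29]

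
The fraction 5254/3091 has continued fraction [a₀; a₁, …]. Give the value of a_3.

5254 ÷ 3091 → quotient 1, remainder 2163
3091 ÷ 2163 → quotient 1, remainder 928
2163 ÷ 928 → quotient 2, remainder 307
928 ÷ 307 → quotient 3, remainder 7

3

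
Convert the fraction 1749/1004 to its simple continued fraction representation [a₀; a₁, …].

[1; 1, 2, 1, 7, 10, 1, 2]

Run the Euclidean algorithm, recording each quotient:
⌊1749/1004⌋ = 1, remainder 745
⌊1004/745⌋ = 1, remainder 259
⌊745/259⌋ = 2, remainder 227
⌊259/227⌋ = 1, remainder 32
⌊227/32⌋ = 7, remainder 3
⌊32/3⌋ = 10, remainder 2
⌊3/2⌋ = 1, remainder 1
⌊2/1⌋ = 2, remainder 0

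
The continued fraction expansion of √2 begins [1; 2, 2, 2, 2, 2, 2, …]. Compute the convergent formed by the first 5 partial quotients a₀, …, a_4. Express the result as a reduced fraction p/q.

Collapse the nested fraction from the inside out:
Start with 2.
2 + 1/(2/1) = 2 + 1/2 = 5/2
2 + 1/(5/2) = 2 + 2/5 = 12/5
2 + 1/(12/5) = 2 + 5/12 = 29/12
1 + 1/(29/12) = 1 + 12/29 = 41/29

41/29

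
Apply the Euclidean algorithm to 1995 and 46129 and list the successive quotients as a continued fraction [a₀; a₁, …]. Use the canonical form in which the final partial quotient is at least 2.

[0; 23, 8, 5, 1, 2, 14]

⌊1995/46129⌋ = 0, remainder 1995
⌊46129/1995⌋ = 23, remainder 244
⌊1995/244⌋ = 8, remainder 43
⌊244/43⌋ = 5, remainder 29
⌊43/29⌋ = 1, remainder 14
⌊29/14⌋ = 2, remainder 1
⌊14/1⌋ = 14, remainder 0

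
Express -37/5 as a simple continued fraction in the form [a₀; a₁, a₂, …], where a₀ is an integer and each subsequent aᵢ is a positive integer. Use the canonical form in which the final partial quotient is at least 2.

Apply division with remainder until the remainder is 0:
-37 ÷ 5 → quotient -8, remainder 3
5 ÷ 3 → quotient 1, remainder 2
3 ÷ 2 → quotient 1, remainder 1
2 ÷ 1 → quotient 2, remainder 0

[-8; 1, 1, 2]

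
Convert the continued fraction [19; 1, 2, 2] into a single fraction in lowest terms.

a_0 = 19: 19/1
a_1 = 1: 20/1
a_2 = 2: 59/3
a_3 = 2: 138/7

138/7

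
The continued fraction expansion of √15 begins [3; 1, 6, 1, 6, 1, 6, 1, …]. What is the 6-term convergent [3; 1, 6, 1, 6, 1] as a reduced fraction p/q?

Work from the innermost term outward:
Start with 1.
6 + 1/(1/1) = 6 + 1/1 = 7/1
1 + 1/(7/1) = 1 + 1/7 = 8/7
6 + 1/(8/7) = 6 + 7/8 = 55/8
1 + 1/(55/8) = 1 + 8/55 = 63/55
3 + 1/(63/55) = 3 + 55/63 = 244/63

244/63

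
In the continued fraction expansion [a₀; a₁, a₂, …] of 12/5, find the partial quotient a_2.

12 = 2·5 + 2, so a_0 = 2
5 = 2·2 + 1, so a_1 = 2
2 = 2·1 + 0, so a_2 = 2

2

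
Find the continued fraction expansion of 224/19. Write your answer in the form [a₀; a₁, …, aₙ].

Run the Euclidean algorithm, recording each quotient:
⌊224/19⌋ = 11, remainder 15
⌊19/15⌋ = 1, remainder 4
⌊15/4⌋ = 3, remainder 3
⌊4/3⌋ = 1, remainder 1
⌊3/1⌋ = 3, remainder 0

[11; 1, 3, 1, 3]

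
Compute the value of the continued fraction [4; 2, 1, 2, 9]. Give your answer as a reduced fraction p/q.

328/75

Start with 9.
2 + 1/(9/1) = 2 + 1/9 = 19/9
1 + 1/(19/9) = 1 + 9/19 = 28/19
2 + 1/(28/19) = 2 + 19/28 = 75/28
4 + 1/(75/28) = 4 + 28/75 = 328/75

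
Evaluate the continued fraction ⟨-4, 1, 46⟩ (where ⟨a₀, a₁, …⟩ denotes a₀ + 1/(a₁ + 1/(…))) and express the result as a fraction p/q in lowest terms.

-142/47

Collapse the nested fraction from the inside out:
Start with 46.
1 + 1/(46/1) = 1 + 1/46 = 47/46
-4 + 1/(47/46) = -4 + 46/47 = -142/47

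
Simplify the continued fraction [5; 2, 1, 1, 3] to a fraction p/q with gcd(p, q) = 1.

Start with 3.
1 + 1/(3/1) = 1 + 1/3 = 4/3
1 + 1/(4/3) = 1 + 3/4 = 7/4
2 + 1/(7/4) = 2 + 4/7 = 18/7
5 + 1/(18/7) = 5 + 7/18 = 97/18

97/18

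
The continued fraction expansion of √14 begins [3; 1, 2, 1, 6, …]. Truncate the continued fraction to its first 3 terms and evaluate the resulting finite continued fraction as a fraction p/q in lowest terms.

11/3

Work from the innermost term outward:
Start with 2.
1 + 1/(2/1) = 1 + 1/2 = 3/2
3 + 1/(3/2) = 3 + 2/3 = 11/3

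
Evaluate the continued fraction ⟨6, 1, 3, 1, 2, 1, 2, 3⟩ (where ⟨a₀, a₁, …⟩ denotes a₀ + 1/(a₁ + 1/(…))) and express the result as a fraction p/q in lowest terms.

1188/175

Starting at the tail and folding back:
Start with 3.
2 + 1/(3/1) = 2 + 1/3 = 7/3
1 + 1/(7/3) = 1 + 3/7 = 10/7
2 + 1/(10/7) = 2 + 7/10 = 27/10
1 + 1/(27/10) = 1 + 10/27 = 37/27
3 + 1/(37/27) = 3 + 27/37 = 138/37
1 + 1/(138/37) = 1 + 37/138 = 175/138
6 + 1/(175/138) = 6 + 138/175 = 1188/175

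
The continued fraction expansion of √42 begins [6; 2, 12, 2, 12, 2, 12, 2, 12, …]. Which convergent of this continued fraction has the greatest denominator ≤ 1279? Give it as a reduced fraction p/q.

a_0 = 6: 6/1  (≤ bound)
a_1 = 2: 13/2  (≤ bound)
a_2 = 12: 162/25  (≤ bound)
a_3 = 2: 337/52  (≤ bound)
a_4 = 12: 4206/649  (≤ bound)
a_5 = 2: 8749/1350  (> 1279, stop)

4206/649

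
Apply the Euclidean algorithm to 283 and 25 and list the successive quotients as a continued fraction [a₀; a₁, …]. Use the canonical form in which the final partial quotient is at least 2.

Repeatedly divide and take the remainder:
283 ÷ 25 → quotient 11, remainder 8
25 ÷ 8 → quotient 3, remainder 1
8 ÷ 1 → quotient 8, remainder 0

[11; 3, 8]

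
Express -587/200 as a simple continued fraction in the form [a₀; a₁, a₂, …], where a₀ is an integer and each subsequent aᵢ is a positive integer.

Repeatedly divide and take the remainder:
-587 ÷ 200 → quotient -3, remainder 13
200 ÷ 13 → quotient 15, remainder 5
13 ÷ 5 → quotient 2, remainder 3
5 ÷ 3 → quotient 1, remainder 2
3 ÷ 2 → quotient 1, remainder 1
2 ÷ 1 → quotient 2, remainder 0

[-3; 15, 2, 1, 1, 2]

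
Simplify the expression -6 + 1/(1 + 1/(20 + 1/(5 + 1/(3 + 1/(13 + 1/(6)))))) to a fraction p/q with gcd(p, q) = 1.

-138379/27417

Start with 6.
13 + 1/(6/1) = 13 + 1/6 = 79/6
3 + 1/(79/6) = 3 + 6/79 = 243/79
5 + 1/(243/79) = 5 + 79/243 = 1294/243
20 + 1/(1294/243) = 20 + 243/1294 = 26123/1294
1 + 1/(26123/1294) = 1 + 1294/26123 = 27417/26123
-6 + 1/(27417/26123) = -6 + 26123/27417 = -138379/27417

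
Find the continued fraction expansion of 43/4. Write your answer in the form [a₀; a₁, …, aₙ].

43 ÷ 4 → quotient 10, remainder 3
4 ÷ 3 → quotient 1, remainder 1
3 ÷ 1 → quotient 3, remainder 0

[10; 1, 3]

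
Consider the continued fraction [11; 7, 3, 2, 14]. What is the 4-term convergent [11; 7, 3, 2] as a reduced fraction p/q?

Starting at the tail and folding back:
Start with 2.
3 + 1/(2/1) = 3 + 1/2 = 7/2
7 + 1/(7/2) = 7 + 2/7 = 51/7
11 + 1/(51/7) = 11 + 7/51 = 568/51

568/51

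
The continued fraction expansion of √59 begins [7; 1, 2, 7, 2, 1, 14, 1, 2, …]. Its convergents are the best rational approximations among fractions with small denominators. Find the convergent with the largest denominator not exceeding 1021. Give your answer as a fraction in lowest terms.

7781/1013

List convergents until the denominator exceeds the bound:
a_0 = 7: 7/1  (≤ bound)
a_1 = 1: 8/1  (≤ bound)
a_2 = 2: 23/3  (≤ bound)
a_3 = 7: 169/22  (≤ bound)
a_4 = 2: 361/47  (≤ bound)
a_5 = 1: 530/69  (≤ bound)
a_6 = 14: 7781/1013  (≤ bound)
a_7 = 1: 8311/1082  (> 1021, stop)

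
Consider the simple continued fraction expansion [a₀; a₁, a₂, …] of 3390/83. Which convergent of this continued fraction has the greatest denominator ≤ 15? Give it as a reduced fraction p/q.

531/13

List convergents until the denominator exceeds the bound:
a_0 = 40: 40/1  (≤ bound)
a_1 = 1: 41/1  (≤ bound)
a_2 = 5: 245/6  (≤ bound)
a_3 = 2: 531/13  (≤ bound)
a_4 = 1: 776/19  (> 15, stop)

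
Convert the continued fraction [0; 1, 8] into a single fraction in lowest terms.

Use the convergent recurrence hₖ = aₖ·hₖ₋₁ + hₖ₋₂ (and likewise for the denominators kₖ):
a_0 = 0: 0/1
a_1 = 1: 1/1
a_2 = 8: 8/9

8/9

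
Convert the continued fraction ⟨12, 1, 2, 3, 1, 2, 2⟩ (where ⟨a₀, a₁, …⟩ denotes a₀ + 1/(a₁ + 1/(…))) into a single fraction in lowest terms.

1079/85

Build up convergents one term at a time:
a_0 = 12: 12/1
a_1 = 1: 13/1
a_2 = 2: 38/3
a_3 = 3: 127/10
a_4 = 1: 165/13
a_5 = 2: 457/36
a_6 = 2: 1079/85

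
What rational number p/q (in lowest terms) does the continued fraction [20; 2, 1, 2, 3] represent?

Compute successive convergents:
a_0 = 20: 20/1
a_1 = 2: 41/2
a_2 = 1: 61/3
a_3 = 2: 163/8
a_4 = 3: 550/27

550/27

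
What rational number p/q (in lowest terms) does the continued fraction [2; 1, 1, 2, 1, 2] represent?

49/19

Start with 2.
1 + 1/(2/1) = 1 + 1/2 = 3/2
2 + 1/(3/2) = 2 + 2/3 = 8/3
1 + 1/(8/3) = 1 + 3/8 = 11/8
1 + 1/(11/8) = 1 + 8/11 = 19/11
2 + 1/(19/11) = 2 + 11/19 = 49/19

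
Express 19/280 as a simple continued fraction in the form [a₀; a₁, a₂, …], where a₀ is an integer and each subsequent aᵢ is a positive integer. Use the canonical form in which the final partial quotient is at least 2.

[0; 14, 1, 2, 1, 4]

Repeatedly divide and take the remainder:
⌊19/280⌋ = 0, remainder 19
⌊280/19⌋ = 14, remainder 14
⌊19/14⌋ = 1, remainder 5
⌊14/5⌋ = 2, remainder 4
⌊5/4⌋ = 1, remainder 1
⌊4/1⌋ = 4, remainder 0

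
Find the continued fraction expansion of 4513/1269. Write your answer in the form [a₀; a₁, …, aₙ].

4513 ÷ 1269 → quotient 3, remainder 706
1269 ÷ 706 → quotient 1, remainder 563
706 ÷ 563 → quotient 1, remainder 143
563 ÷ 143 → quotient 3, remainder 134
143 ÷ 134 → quotient 1, remainder 9
134 ÷ 9 → quotient 14, remainder 8
9 ÷ 8 → quotient 1, remainder 1
8 ÷ 1 → quotient 8, remainder 0

[3; 1, 1, 3, 1, 14, 1, 8]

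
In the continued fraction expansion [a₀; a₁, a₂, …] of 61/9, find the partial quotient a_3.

61 ÷ 9 → quotient 6, remainder 7
9 ÷ 7 → quotient 1, remainder 2
7 ÷ 2 → quotient 3, remainder 1
2 ÷ 1 → quotient 2, remainder 0

2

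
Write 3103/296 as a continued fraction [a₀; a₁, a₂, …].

[10; 2, 14, 3, 3]

⌊3103/296⌋ = 10, remainder 143
⌊296/143⌋ = 2, remainder 10
⌊143/10⌋ = 14, remainder 3
⌊10/3⌋ = 3, remainder 1
⌊3/1⌋ = 3, remainder 0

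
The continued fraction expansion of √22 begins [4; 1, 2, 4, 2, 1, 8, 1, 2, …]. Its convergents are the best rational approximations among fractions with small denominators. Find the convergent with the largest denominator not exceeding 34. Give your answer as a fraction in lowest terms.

List convergents until the denominator exceeds the bound:
a_0 = 4: 4/1  (≤ bound)
a_1 = 1: 5/1  (≤ bound)
a_2 = 2: 14/3  (≤ bound)
a_3 = 4: 61/13  (≤ bound)
a_4 = 2: 136/29  (≤ bound)
a_5 = 1: 197/42  (> 34, stop)

136/29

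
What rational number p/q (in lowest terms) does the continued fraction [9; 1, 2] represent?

Work from the innermost term outward:
Start with 2.
1 + 1/(2/1) = 1 + 1/2 = 3/2
9 + 1/(3/2) = 9 + 2/3 = 29/3

29/3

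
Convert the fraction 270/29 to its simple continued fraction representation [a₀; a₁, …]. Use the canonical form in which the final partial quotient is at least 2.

[9; 3, 4, 2]

270 = 9·29 + 9, so a_0 = 9
29 = 3·9 + 2, so a_1 = 3
9 = 4·2 + 1, so a_2 = 4
2 = 2·1 + 0, so a_3 = 2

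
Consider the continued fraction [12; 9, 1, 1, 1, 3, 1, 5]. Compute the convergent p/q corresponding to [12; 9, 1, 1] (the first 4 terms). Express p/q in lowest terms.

230/19

a_0 = 12: 12/1
a_1 = 9: 109/9
a_2 = 1: 121/10
a_3 = 1: 230/19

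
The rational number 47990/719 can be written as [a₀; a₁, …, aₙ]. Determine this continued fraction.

[66; 1, 2, 1, 13, 13]

47990 = 66·719 + 536, so a_0 = 66
719 = 1·536 + 183, so a_1 = 1
536 = 2·183 + 170, so a_2 = 2
183 = 1·170 + 13, so a_3 = 1
170 = 13·13 + 1, so a_4 = 13
13 = 13·1 + 0, so a_5 = 13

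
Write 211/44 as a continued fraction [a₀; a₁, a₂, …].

[4; 1, 3, 1, 8]

Repeatedly divide and take the remainder:
211 = 4·44 + 35, so a_0 = 4
44 = 1·35 + 9, so a_1 = 1
35 = 3·9 + 8, so a_2 = 3
9 = 1·8 + 1, so a_3 = 1
8 = 8·1 + 0, so a_4 = 8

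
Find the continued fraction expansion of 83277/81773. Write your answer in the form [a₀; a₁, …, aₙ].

⌊83277/81773⌋ = 1, remainder 1504
⌊81773/1504⌋ = 54, remainder 557
⌊1504/557⌋ = 2, remainder 390
⌊557/390⌋ = 1, remainder 167
⌊390/167⌋ = 2, remainder 56
⌊167/56⌋ = 2, remainder 55
⌊56/55⌋ = 1, remainder 1
⌊55/1⌋ = 55, remainder 0

[1; 54, 2, 1, 2, 2, 1, 55]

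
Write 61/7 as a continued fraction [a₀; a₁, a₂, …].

Run the Euclidean algorithm, recording each quotient:
61 = 8·7 + 5, so a_0 = 8
7 = 1·5 + 2, so a_1 = 1
5 = 2·2 + 1, so a_2 = 2
2 = 2·1 + 0, so a_3 = 2

[8; 1, 2, 2]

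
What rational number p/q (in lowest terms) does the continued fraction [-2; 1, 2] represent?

-4/3

Start with 2.
1 + 1/(2/1) = 1 + 1/2 = 3/2
-2 + 1/(3/2) = -2 + 2/3 = -4/3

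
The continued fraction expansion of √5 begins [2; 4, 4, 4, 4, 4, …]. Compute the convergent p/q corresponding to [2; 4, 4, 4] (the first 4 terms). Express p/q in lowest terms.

161/72

Start with 4.
4 + 1/(4/1) = 4 + 1/4 = 17/4
4 + 1/(17/4) = 4 + 4/17 = 72/17
2 + 1/(72/17) = 2 + 17/72 = 161/72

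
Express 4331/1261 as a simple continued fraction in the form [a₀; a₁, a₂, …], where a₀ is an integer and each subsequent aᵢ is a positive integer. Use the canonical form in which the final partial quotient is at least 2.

⌊4331/1261⌋ = 3, remainder 548
⌊1261/548⌋ = 2, remainder 165
⌊548/165⌋ = 3, remainder 53
⌊165/53⌋ = 3, remainder 6
⌊53/6⌋ = 8, remainder 5
⌊6/5⌋ = 1, remainder 1
⌊5/1⌋ = 5, remainder 0

[3; 2, 3, 3, 8, 1, 5]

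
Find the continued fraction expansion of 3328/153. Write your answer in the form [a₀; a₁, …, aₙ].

Repeatedly divide and take the remainder:
⌊3328/153⌋ = 21, remainder 115
⌊153/115⌋ = 1, remainder 38
⌊115/38⌋ = 3, remainder 1
⌊38/1⌋ = 38, remainder 0

[21; 1, 3, 38]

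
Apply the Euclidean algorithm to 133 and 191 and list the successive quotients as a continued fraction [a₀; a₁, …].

Apply division with remainder until the remainder is 0:
133 ÷ 191 → quotient 0, remainder 133
191 ÷ 133 → quotient 1, remainder 58
133 ÷ 58 → quotient 2, remainder 17
58 ÷ 17 → quotient 3, remainder 7
17 ÷ 7 → quotient 2, remainder 3
7 ÷ 3 → quotient 2, remainder 1
3 ÷ 1 → quotient 3, remainder 0

[0; 1, 2, 3, 2, 2, 3]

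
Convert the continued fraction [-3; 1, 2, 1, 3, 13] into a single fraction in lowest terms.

a_0 = -3: -3/1
a_1 = 1: -2/1
a_2 = 2: -7/3
a_3 = 1: -9/4
a_4 = 3: -34/15
a_5 = 13: -451/199

-451/199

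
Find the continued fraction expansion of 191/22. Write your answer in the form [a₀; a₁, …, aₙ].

Run the Euclidean algorithm, recording each quotient:
191 = 8·22 + 15, so a_0 = 8
22 = 1·15 + 7, so a_1 = 1
15 = 2·7 + 1, so a_2 = 2
7 = 7·1 + 0, so a_3 = 7

[8; 1, 2, 7]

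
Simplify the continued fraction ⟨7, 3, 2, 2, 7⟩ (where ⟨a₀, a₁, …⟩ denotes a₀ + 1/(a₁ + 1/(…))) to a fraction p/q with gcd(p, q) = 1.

a_0 = 7: 7/1
a_1 = 3: 22/3
a_2 = 2: 51/7
a_3 = 2: 124/17
a_4 = 7: 919/126

919/126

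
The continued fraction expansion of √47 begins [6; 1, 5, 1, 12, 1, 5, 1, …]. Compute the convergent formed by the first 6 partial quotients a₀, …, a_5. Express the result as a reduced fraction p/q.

Start with 1.
12 + 1/(1/1) = 12 + 1/1 = 13/1
1 + 1/(13/1) = 1 + 1/13 = 14/13
5 + 1/(14/13) = 5 + 13/14 = 83/14
1 + 1/(83/14) = 1 + 14/83 = 97/83
6 + 1/(97/83) = 6 + 83/97 = 665/97

665/97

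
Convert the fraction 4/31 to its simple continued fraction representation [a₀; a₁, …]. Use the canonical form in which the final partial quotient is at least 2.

⌊4/31⌋ = 0, remainder 4
⌊31/4⌋ = 7, remainder 3
⌊4/3⌋ = 1, remainder 1
⌊3/1⌋ = 3, remainder 0

[0; 7, 1, 3]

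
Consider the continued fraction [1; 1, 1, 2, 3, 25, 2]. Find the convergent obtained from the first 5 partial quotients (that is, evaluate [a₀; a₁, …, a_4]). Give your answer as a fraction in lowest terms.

Start with 3.
2 + 1/(3/1) = 2 + 1/3 = 7/3
1 + 1/(7/3) = 1 + 3/7 = 10/7
1 + 1/(10/7) = 1 + 7/10 = 17/10
1 + 1/(17/10) = 1 + 10/17 = 27/17

27/17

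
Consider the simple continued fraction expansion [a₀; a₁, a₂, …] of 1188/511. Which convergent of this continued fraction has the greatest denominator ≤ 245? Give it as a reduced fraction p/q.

List convergents until the denominator exceeds the bound:
a_0 = 2: 2/1  (≤ bound)
a_1 = 3: 7/3  (≤ bound)
a_2 = 12: 86/37  (≤ bound)
a_3 = 1: 93/40  (≤ bound)
a_4 = 3: 365/157  (≤ bound)
a_5 = 3: 1188/511  (> 245, stop)

365/157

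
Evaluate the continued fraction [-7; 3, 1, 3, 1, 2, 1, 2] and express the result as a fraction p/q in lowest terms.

a_0 = -7: -7/1
a_1 = 3: -20/3
a_2 = 1: -27/4
a_3 = 3: -101/15
a_4 = 1: -128/19
a_5 = 2: -357/53
a_6 = 1: -485/72
a_7 = 2: -1327/197

-1327/197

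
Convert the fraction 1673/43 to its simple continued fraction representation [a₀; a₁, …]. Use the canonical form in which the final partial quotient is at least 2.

Apply division with remainder until the remainder is 0:
⌊1673/43⌋ = 38, remainder 39
⌊43/39⌋ = 1, remainder 4
⌊39/4⌋ = 9, remainder 3
⌊4/3⌋ = 1, remainder 1
⌊3/1⌋ = 3, remainder 0

[38; 1, 9, 1, 3]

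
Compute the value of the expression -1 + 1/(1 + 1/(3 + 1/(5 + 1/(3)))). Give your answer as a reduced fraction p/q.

-16/67

a_0 = -1: -1/1
a_1 = 1: 0/1
a_2 = 3: -1/4
a_3 = 5: -5/21
a_4 = 3: -16/67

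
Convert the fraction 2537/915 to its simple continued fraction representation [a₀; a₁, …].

[2; 1, 3, 2, 1, 1, 41]

2537 = 2·915 + 707, so a_0 = 2
915 = 1·707 + 208, so a_1 = 1
707 = 3·208 + 83, so a_2 = 3
208 = 2·83 + 42, so a_3 = 2
83 = 1·42 + 41, so a_4 = 1
42 = 1·41 + 1, so a_5 = 1
41 = 41·1 + 0, so a_6 = 41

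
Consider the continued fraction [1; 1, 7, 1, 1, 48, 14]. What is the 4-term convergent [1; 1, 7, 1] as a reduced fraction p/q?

Use the convergent recurrence hₖ = aₖ·hₖ₋₁ + hₖ₋₂ (and likewise for the denominators kₖ):
a_0 = 1: 1/1
a_1 = 1: 2/1
a_2 = 7: 15/8
a_3 = 1: 17/9

17/9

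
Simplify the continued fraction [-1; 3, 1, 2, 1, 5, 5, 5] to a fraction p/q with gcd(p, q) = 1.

Build up convergents one term at a time:
a_0 = -1: -1/1
a_1 = 3: -2/3
a_2 = 1: -3/4
a_3 = 2: -8/11
a_4 = 1: -11/15
a_5 = 5: -63/86
a_6 = 5: -326/445
a_7 = 5: -1693/2311

-1693/2311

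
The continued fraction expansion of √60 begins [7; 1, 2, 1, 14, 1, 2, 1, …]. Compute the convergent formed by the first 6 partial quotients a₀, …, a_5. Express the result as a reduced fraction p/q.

488/63

Start with 1.
14 + 1/(1/1) = 14 + 1/1 = 15/1
1 + 1/(15/1) = 1 + 1/15 = 16/15
2 + 1/(16/15) = 2 + 15/16 = 47/16
1 + 1/(47/16) = 1 + 16/47 = 63/47
7 + 1/(63/47) = 7 + 47/63 = 488/63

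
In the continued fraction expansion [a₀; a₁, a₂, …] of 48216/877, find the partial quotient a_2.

45

⌊48216/877⌋ = 54, remainder 858
⌊877/858⌋ = 1, remainder 19
⌊858/19⌋ = 45, remainder 3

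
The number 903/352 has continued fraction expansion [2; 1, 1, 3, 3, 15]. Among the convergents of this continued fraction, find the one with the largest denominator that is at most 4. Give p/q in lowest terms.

5/2

List convergents until the denominator exceeds the bound:
a_0 = 2: 2/1  (≤ bound)
a_1 = 1: 3/1  (≤ bound)
a_2 = 1: 5/2  (≤ bound)
a_3 = 3: 18/7  (> 4, stop)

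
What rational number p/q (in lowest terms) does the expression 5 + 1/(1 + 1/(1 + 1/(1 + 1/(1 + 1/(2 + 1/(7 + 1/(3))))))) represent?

Build up convergents one term at a time:
a_0 = 5: 5/1
a_1 = 1: 6/1
a_2 = 1: 11/2
a_3 = 1: 17/3
a_4 = 1: 28/5
a_5 = 2: 73/13
a_6 = 7: 539/96
a_7 = 3: 1690/301

1690/301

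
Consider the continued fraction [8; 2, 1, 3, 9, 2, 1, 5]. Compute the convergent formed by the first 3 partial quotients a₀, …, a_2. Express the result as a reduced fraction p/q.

a_0 = 8: 8/1
a_1 = 2: 17/2
a_2 = 1: 25/3

25/3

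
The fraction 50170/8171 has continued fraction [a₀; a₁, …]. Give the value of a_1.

7

Apply division with remainder until the remainder is 0:
50170 ÷ 8171 → quotient 6, remainder 1144
8171 ÷ 1144 → quotient 7, remainder 163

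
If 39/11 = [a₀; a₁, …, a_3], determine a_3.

5

Apply division with remainder until the remainder is 0:
39 ÷ 11 → quotient 3, remainder 6
11 ÷ 6 → quotient 1, remainder 5
6 ÷ 5 → quotient 1, remainder 1
5 ÷ 1 → quotient 5, remainder 0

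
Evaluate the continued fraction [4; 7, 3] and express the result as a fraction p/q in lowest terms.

91/22

a_0 = 4: 4/1
a_1 = 7: 29/7
a_2 = 3: 91/22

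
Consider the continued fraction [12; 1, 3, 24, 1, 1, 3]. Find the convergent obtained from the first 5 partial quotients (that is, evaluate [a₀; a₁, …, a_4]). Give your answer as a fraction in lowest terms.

1288/101

a_0 = 12: 12/1
a_1 = 1: 13/1
a_2 = 3: 51/4
a_3 = 24: 1237/97
a_4 = 1: 1288/101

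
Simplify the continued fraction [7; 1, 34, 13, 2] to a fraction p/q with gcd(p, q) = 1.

7549/947

Start with 2.
13 + 1/(2/1) = 13 + 1/2 = 27/2
34 + 1/(27/2) = 34 + 2/27 = 920/27
1 + 1/(920/27) = 1 + 27/920 = 947/920
7 + 1/(947/920) = 7 + 920/947 = 7549/947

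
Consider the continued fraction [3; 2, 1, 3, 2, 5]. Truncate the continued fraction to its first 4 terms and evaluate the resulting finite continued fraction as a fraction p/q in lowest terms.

37/11

Start with 3.
1 + 1/(3/1) = 1 + 1/3 = 4/3
2 + 1/(4/3) = 2 + 3/4 = 11/4
3 + 1/(11/4) = 3 + 4/11 = 37/11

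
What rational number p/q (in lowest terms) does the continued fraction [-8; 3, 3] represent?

-77/10

a_0 = -8: -8/1
a_1 = 3: -23/3
a_2 = 3: -77/10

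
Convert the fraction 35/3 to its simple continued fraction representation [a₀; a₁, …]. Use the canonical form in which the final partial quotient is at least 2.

35 ÷ 3 → quotient 11, remainder 2
3 ÷ 2 → quotient 1, remainder 1
2 ÷ 1 → quotient 2, remainder 0

[11; 1, 2]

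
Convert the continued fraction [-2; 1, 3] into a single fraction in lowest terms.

-5/4

a_0 = -2: -2/1
a_1 = 1: -1/1
a_2 = 3: -5/4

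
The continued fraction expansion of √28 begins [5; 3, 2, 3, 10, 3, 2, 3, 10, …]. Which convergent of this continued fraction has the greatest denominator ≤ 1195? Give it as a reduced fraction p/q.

a_0 = 5: 5/1  (≤ bound)
a_1 = 3: 16/3  (≤ bound)
a_2 = 2: 37/7  (≤ bound)
a_3 = 3: 127/24  (≤ bound)
a_4 = 10: 1307/247  (≤ bound)
a_5 = 3: 4048/765  (≤ bound)
a_6 = 2: 9403/1777  (> 1195, stop)

4048/765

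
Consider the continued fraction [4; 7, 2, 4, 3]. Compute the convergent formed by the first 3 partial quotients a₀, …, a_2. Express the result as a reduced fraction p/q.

62/15

a_0 = 4: 4/1
a_1 = 7: 29/7
a_2 = 2: 62/15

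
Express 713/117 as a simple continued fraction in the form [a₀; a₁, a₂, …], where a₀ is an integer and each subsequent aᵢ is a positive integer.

[6; 10, 1, 1, 1, 3]

713 ÷ 117 → quotient 6, remainder 11
117 ÷ 11 → quotient 10, remainder 7
11 ÷ 7 → quotient 1, remainder 4
7 ÷ 4 → quotient 1, remainder 3
4 ÷ 3 → quotient 1, remainder 1
3 ÷ 1 → quotient 3, remainder 0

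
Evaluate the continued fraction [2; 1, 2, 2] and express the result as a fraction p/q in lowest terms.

19/7

a_0 = 2: 2/1
a_1 = 1: 3/1
a_2 = 2: 8/3
a_3 = 2: 19/7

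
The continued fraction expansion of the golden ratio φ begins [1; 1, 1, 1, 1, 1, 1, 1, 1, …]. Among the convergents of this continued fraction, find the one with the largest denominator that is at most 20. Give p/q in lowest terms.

21/13

List convergents until the denominator exceeds the bound:
a_0 = 1: 1/1  (≤ bound)
a_1 = 1: 2/1  (≤ bound)
a_2 = 1: 3/2  (≤ bound)
a_3 = 1: 5/3  (≤ bound)
a_4 = 1: 8/5  (≤ bound)
a_5 = 1: 13/8  (≤ bound)
a_6 = 1: 21/13  (≤ bound)
a_7 = 1: 34/21  (> 20, stop)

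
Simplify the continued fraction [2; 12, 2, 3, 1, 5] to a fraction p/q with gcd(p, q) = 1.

1346/647

Start with 5.
1 + 1/(5/1) = 1 + 1/5 = 6/5
3 + 1/(6/5) = 3 + 5/6 = 23/6
2 + 1/(23/6) = 2 + 6/23 = 52/23
12 + 1/(52/23) = 12 + 23/52 = 647/52
2 + 1/(647/52) = 2 + 52/647 = 1346/647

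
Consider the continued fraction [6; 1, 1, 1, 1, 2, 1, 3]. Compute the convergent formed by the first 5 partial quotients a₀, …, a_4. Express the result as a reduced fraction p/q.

33/5

a_0 = 6: 6/1
a_1 = 1: 7/1
a_2 = 1: 13/2
a_3 = 1: 20/3
a_4 = 1: 33/5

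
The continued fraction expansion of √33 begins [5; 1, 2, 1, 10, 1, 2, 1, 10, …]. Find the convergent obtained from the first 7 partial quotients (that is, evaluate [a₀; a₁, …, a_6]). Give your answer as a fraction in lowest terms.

Start with 2.
1 + 1/(2/1) = 1 + 1/2 = 3/2
10 + 1/(3/2) = 10 + 2/3 = 32/3
1 + 1/(32/3) = 1 + 3/32 = 35/32
2 + 1/(35/32) = 2 + 32/35 = 102/35
1 + 1/(102/35) = 1 + 35/102 = 137/102
5 + 1/(137/102) = 5 + 102/137 = 787/137

787/137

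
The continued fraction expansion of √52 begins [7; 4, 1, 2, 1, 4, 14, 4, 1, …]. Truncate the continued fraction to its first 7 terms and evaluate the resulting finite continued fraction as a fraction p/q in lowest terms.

9223/1279

Start with 14.
4 + 1/(14/1) = 4 + 1/14 = 57/14
1 + 1/(57/14) = 1 + 14/57 = 71/57
2 + 1/(71/57) = 2 + 57/71 = 199/71
1 + 1/(199/71) = 1 + 71/199 = 270/199
4 + 1/(270/199) = 4 + 199/270 = 1279/270
7 + 1/(1279/270) = 7 + 270/1279 = 9223/1279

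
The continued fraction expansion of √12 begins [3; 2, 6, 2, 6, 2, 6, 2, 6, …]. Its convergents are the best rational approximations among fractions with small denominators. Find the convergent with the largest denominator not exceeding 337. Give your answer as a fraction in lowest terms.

List convergents until the denominator exceeds the bound:
a_0 = 3: 3/1  (≤ bound)
a_1 = 2: 7/2  (≤ bound)
a_2 = 6: 45/13  (≤ bound)
a_3 = 2: 97/28  (≤ bound)
a_4 = 6: 627/181  (≤ bound)
a_5 = 2: 1351/390  (> 337, stop)

627/181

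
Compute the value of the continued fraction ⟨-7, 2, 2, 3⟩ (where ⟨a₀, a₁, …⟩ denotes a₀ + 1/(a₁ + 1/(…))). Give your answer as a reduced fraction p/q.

-112/17

Start with 3.
2 + 1/(3/1) = 2 + 1/3 = 7/3
2 + 1/(7/3) = 2 + 3/7 = 17/7
-7 + 1/(17/7) = -7 + 7/17 = -112/17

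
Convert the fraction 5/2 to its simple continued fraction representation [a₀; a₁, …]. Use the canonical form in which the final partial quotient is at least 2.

Repeatedly divide and take the remainder:
⌊5/2⌋ = 2, remainder 1
⌊2/1⌋ = 2, remainder 0

[2; 2]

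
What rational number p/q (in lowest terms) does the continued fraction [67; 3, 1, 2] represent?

Use the convergent recurrence hₖ = aₖ·hₖ₋₁ + hₖ₋₂ (and likewise for the denominators kₖ):
a_0 = 67: 67/1
a_1 = 3: 202/3
a_2 = 1: 269/4
a_3 = 2: 740/11

740/11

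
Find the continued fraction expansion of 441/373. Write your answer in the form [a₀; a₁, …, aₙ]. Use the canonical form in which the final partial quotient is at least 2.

⌊441/373⌋ = 1, remainder 68
⌊373/68⌋ = 5, remainder 33
⌊68/33⌋ = 2, remainder 2
⌊33/2⌋ = 16, remainder 1
⌊2/1⌋ = 2, remainder 0

[1; 5, 2, 16, 2]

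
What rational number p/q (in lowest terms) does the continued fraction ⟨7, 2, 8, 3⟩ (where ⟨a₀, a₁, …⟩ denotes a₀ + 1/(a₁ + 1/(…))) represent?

Starting at the tail and folding back:
Start with 3.
8 + 1/(3/1) = 8 + 1/3 = 25/3
2 + 1/(25/3) = 2 + 3/25 = 53/25
7 + 1/(53/25) = 7 + 25/53 = 396/53

396/53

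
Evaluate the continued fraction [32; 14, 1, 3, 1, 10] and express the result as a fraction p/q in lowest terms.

25622/799

Compute successive convergents:
a_0 = 32: 32/1
a_1 = 14: 449/14
a_2 = 1: 481/15
a_3 = 3: 1892/59
a_4 = 1: 2373/74
a_5 = 10: 25622/799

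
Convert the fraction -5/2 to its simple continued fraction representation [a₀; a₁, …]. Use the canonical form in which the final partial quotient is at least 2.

Run the Euclidean algorithm, recording each quotient:
-5 ÷ 2 → quotient -3, remainder 1
2 ÷ 1 → quotient 2, remainder 0

[-3; 2]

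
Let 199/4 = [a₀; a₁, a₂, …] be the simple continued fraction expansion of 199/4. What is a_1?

⌊199/4⌋ = 49, remainder 3
⌊4/3⌋ = 1, remainder 1

1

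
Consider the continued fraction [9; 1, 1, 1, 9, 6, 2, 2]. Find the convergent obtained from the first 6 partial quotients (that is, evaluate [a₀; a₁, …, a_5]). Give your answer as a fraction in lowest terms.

1709/177

Starting at the tail and folding back:
Start with 6.
9 + 1/(6/1) = 9 + 1/6 = 55/6
1 + 1/(55/6) = 1 + 6/55 = 61/55
1 + 1/(61/55) = 1 + 55/61 = 116/61
1 + 1/(116/61) = 1 + 61/116 = 177/116
9 + 1/(177/116) = 9 + 116/177 = 1709/177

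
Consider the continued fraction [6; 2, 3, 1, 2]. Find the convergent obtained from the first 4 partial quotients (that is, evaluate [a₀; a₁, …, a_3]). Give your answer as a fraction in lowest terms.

Compute successive convergents:
a_0 = 6: 6/1
a_1 = 2: 13/2
a_2 = 3: 45/7
a_3 = 1: 58/9

58/9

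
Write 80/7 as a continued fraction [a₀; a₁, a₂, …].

[11; 2, 3]

80 = 11·7 + 3, so a_0 = 11
7 = 2·3 + 1, so a_1 = 2
3 = 3·1 + 0, so a_2 = 3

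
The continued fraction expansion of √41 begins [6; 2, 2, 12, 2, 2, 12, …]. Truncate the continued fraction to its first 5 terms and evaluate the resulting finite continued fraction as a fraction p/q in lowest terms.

Start with 2.
12 + 1/(2/1) = 12 + 1/2 = 25/2
2 + 1/(25/2) = 2 + 2/25 = 52/25
2 + 1/(52/25) = 2 + 25/52 = 129/52
6 + 1/(129/52) = 6 + 52/129 = 826/129

826/129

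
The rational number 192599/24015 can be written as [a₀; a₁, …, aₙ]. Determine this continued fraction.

[8; 50, 7, 2, 1, 2, 2, 3]

⌊192599/24015⌋ = 8, remainder 479
⌊24015/479⌋ = 50, remainder 65
⌊479/65⌋ = 7, remainder 24
⌊65/24⌋ = 2, remainder 17
⌊24/17⌋ = 1, remainder 7
⌊17/7⌋ = 2, remainder 3
⌊7/3⌋ = 2, remainder 1
⌊3/1⌋ = 3, remainder 0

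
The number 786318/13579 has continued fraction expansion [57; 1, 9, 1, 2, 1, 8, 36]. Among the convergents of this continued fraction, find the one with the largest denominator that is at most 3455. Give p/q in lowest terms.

List convergents until the denominator exceeds the bound:
a_0 = 57: 57/1  (≤ bound)
a_1 = 1: 58/1  (≤ bound)
a_2 = 9: 579/10  (≤ bound)
a_3 = 1: 637/11  (≤ bound)
a_4 = 2: 1853/32  (≤ bound)
a_5 = 1: 2490/43  (≤ bound)
a_6 = 8: 21773/376  (≤ bound)
a_7 = 36: 786318/13579  (> 3455, stop)

21773/376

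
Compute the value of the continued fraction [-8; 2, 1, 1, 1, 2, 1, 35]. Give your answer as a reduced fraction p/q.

-7895/1036

a_0 = -8: -8/1
a_1 = 2: -15/2
a_2 = 1: -23/3
a_3 = 1: -38/5
a_4 = 1: -61/8
a_5 = 2: -160/21
a_6 = 1: -221/29
a_7 = 35: -7895/1036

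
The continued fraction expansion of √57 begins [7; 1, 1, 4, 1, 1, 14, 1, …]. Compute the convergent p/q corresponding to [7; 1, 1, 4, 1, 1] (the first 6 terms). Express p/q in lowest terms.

151/20

Use the convergent recurrence hₖ = aₖ·hₖ₋₁ + hₖ₋₂ (and likewise for the denominators kₖ):
a_0 = 7: 7/1
a_1 = 1: 8/1
a_2 = 1: 15/2
a_3 = 4: 68/9
a_4 = 1: 83/11
a_5 = 1: 151/20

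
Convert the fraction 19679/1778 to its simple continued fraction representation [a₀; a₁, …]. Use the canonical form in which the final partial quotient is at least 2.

[11; 14, 1, 2, 3, 1, 2, 3]

19679 = 11·1778 + 121, so a_0 = 11
1778 = 14·121 + 84, so a_1 = 14
121 = 1·84 + 37, so a_2 = 1
84 = 2·37 + 10, so a_3 = 2
37 = 3·10 + 7, so a_4 = 3
10 = 1·7 + 3, so a_5 = 1
7 = 2·3 + 1, so a_6 = 2
3 = 3·1 + 0, so a_7 = 3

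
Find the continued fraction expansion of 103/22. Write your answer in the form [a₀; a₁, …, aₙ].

103 = 4·22 + 15, so a_0 = 4
22 = 1·15 + 7, so a_1 = 1
15 = 2·7 + 1, so a_2 = 2
7 = 7·1 + 0, so a_3 = 7

[4; 1, 2, 7]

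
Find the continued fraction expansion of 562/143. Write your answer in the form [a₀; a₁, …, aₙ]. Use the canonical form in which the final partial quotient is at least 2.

Repeatedly divide and take the remainder:
562 ÷ 143 → quotient 3, remainder 133
143 ÷ 133 → quotient 1, remainder 10
133 ÷ 10 → quotient 13, remainder 3
10 ÷ 3 → quotient 3, remainder 1
3 ÷ 1 → quotient 3, remainder 0

[3; 1, 13, 3, 3]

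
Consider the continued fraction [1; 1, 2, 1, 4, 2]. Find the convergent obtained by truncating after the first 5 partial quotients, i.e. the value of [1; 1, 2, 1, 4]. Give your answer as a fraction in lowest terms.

33/19

Build up convergents one term at a time:
a_0 = 1: 1/1
a_1 = 1: 2/1
a_2 = 2: 5/3
a_3 = 1: 7/4
a_4 = 4: 33/19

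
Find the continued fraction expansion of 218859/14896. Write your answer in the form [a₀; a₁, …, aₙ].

⌊218859/14896⌋ = 14, remainder 10315
⌊14896/10315⌋ = 1, remainder 4581
⌊10315/4581⌋ = 2, remainder 1153
⌊4581/1153⌋ = 3, remainder 1122
⌊1153/1122⌋ = 1, remainder 31
⌊1122/31⌋ = 36, remainder 6
⌊31/6⌋ = 5, remainder 1
⌊6/1⌋ = 6, remainder 0

[14; 1, 2, 3, 1, 36, 5, 6]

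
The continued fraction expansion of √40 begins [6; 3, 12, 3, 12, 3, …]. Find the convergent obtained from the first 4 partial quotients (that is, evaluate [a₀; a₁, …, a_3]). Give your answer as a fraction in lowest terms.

721/114

a_0 = 6: 6/1
a_1 = 3: 19/3
a_2 = 12: 234/37
a_3 = 3: 721/114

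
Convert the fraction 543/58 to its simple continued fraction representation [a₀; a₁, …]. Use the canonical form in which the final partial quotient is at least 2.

⌊543/58⌋ = 9, remainder 21
⌊58/21⌋ = 2, remainder 16
⌊21/16⌋ = 1, remainder 5
⌊16/5⌋ = 3, remainder 1
⌊5/1⌋ = 5, remainder 0

[9; 2, 1, 3, 5]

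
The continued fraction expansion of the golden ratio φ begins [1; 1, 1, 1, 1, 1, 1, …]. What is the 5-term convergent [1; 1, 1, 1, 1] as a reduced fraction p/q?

8/5

a_0 = 1: 1/1
a_1 = 1: 2/1
a_2 = 1: 3/2
a_3 = 1: 5/3
a_4 = 1: 8/5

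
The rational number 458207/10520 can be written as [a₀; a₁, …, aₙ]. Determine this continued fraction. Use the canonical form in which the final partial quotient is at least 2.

458207 = 43·10520 + 5847, so a_0 = 43
10520 = 1·5847 + 4673, so a_1 = 1
5847 = 1·4673 + 1174, so a_2 = 1
4673 = 3·1174 + 1151, so a_3 = 3
1174 = 1·1151 + 23, so a_4 = 1
1151 = 50·23 + 1, so a_5 = 50
23 = 23·1 + 0, so a_6 = 23

[43; 1, 1, 3, 1, 50, 23]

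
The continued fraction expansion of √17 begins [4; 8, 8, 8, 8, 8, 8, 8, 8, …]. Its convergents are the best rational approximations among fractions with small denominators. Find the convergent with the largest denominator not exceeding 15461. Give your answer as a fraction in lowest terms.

17684/4289

List convergents until the denominator exceeds the bound:
a_0 = 4: 4/1  (≤ bound)
a_1 = 8: 33/8  (≤ bound)
a_2 = 8: 268/65  (≤ bound)
a_3 = 8: 2177/528  (≤ bound)
a_4 = 8: 17684/4289  (≤ bound)
a_5 = 8: 143649/34840  (> 15461, stop)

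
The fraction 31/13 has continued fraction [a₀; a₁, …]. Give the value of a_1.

Repeatedly divide and take the remainder:
⌊31/13⌋ = 2, remainder 5
⌊13/5⌋ = 2, remainder 3

2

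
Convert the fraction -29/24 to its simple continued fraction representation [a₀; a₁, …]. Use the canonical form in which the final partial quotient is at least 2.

⌊-29/24⌋ = -2, remainder 19
⌊24/19⌋ = 1, remainder 5
⌊19/5⌋ = 3, remainder 4
⌊5/4⌋ = 1, remainder 1
⌊4/1⌋ = 4, remainder 0

[-2; 1, 3, 1, 4]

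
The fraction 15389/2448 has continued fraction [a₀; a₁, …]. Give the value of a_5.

15389 ÷ 2448 → quotient 6, remainder 701
2448 ÷ 701 → quotient 3, remainder 345
701 ÷ 345 → quotient 2, remainder 11
345 ÷ 11 → quotient 31, remainder 4
11 ÷ 4 → quotient 2, remainder 3
4 ÷ 3 → quotient 1, remainder 1

1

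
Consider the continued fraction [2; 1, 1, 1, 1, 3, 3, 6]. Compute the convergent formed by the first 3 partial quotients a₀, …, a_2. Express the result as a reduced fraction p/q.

Use the convergent recurrence hₖ = aₖ·hₖ₋₁ + hₖ₋₂ (and likewise for the denominators kₖ):
a_0 = 2: 2/1
a_1 = 1: 3/1
a_2 = 1: 5/2

5/2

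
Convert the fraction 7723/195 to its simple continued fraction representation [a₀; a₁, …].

[39; 1, 1, 1, 1, 7, 5]

7723 ÷ 195 → quotient 39, remainder 118
195 ÷ 118 → quotient 1, remainder 77
118 ÷ 77 → quotient 1, remainder 41
77 ÷ 41 → quotient 1, remainder 36
41 ÷ 36 → quotient 1, remainder 5
36 ÷ 5 → quotient 7, remainder 1
5 ÷ 1 → quotient 5, remainder 0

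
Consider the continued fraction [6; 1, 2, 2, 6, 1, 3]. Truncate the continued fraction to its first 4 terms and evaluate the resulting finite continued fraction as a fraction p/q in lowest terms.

Start with 2.
2 + 1/(2/1) = 2 + 1/2 = 5/2
1 + 1/(5/2) = 1 + 2/5 = 7/5
6 + 1/(7/5) = 6 + 5/7 = 47/7

47/7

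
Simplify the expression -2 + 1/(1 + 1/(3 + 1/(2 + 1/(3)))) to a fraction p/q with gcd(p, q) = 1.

Start with 3.
2 + 1/(3/1) = 2 + 1/3 = 7/3
3 + 1/(7/3) = 3 + 3/7 = 24/7
1 + 1/(24/7) = 1 + 7/24 = 31/24
-2 + 1/(31/24) = -2 + 24/31 = -38/31

-38/31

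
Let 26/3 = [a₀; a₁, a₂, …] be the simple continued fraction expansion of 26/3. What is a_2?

2

Repeatedly divide and take the remainder:
26 ÷ 3 → quotient 8, remainder 2
3 ÷ 2 → quotient 1, remainder 1
2 ÷ 1 → quotient 2, remainder 0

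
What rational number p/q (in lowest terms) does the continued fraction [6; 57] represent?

Start with 57.
6 + 1/(57/1) = 6 + 1/57 = 343/57

343/57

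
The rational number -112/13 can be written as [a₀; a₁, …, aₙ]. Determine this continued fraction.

Run the Euclidean algorithm, recording each quotient:
-112 = -9·13 + 5, so a_0 = -9
13 = 2·5 + 3, so a_1 = 2
5 = 1·3 + 2, so a_2 = 1
3 = 1·2 + 1, so a_3 = 1
2 = 2·1 + 0, so a_4 = 2

[-9; 2, 1, 1, 2]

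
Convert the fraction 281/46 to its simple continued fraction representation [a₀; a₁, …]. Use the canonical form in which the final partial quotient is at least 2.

⌊281/46⌋ = 6, remainder 5
⌊46/5⌋ = 9, remainder 1
⌊5/1⌋ = 5, remainder 0

[6; 9, 5]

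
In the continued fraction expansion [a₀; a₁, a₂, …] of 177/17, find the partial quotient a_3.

⌊177/17⌋ = 10, remainder 7
⌊17/7⌋ = 2, remainder 3
⌊7/3⌋ = 2, remainder 1
⌊3/1⌋ = 3, remainder 0

3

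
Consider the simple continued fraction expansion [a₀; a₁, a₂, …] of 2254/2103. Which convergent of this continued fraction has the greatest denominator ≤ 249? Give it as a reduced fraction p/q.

List convergents until the denominator exceeds the bound:
a_0 = 1: 1/1  (≤ bound)
a_1 = 13: 14/13  (≤ bound)
a_2 = 1: 15/14  (≤ bound)
a_3 = 12: 194/181  (≤ bound)
a_4 = 1: 209/195  (≤ bound)
a_5 = 2: 612/571  (> 249, stop)

209/195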